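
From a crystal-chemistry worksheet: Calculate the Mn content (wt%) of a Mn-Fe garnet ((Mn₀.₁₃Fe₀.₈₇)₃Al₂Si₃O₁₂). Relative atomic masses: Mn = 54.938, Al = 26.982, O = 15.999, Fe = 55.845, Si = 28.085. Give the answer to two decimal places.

4.31 wt%

Molar mass of (Mn₀.₁₃Fe₀.₈₇)₃Al₂Si₃O₁₂: 0.39·54.938 + 2.61·55.845 + 2·26.982 + 3·28.085 + 12·15.999 = 497.388 g/mol.
Mass of Mn per formula unit: 0.39 × 54.938 = 21.426 g.
Weight fraction Mn = 21.426 / 497.388 = 0.0431.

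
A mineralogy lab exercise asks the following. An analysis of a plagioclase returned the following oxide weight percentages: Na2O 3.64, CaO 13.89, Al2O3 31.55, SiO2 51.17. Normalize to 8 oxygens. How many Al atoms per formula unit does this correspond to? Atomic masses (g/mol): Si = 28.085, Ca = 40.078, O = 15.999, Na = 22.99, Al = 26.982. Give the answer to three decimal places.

1.685 Al apfu

Na2O (M=61.979): mol = 0.05873; Na = 0.11746, O = 0.05873.
CaO (M=56.077): mol = 0.24770; Ca = 0.24770, O = 0.24770.
Al2O3 (M=101.961): mol = 0.30943; Al = 0.61886, O = 0.92829.
SiO2 (M=60.083): mol = 0.85166; Si = 0.85166, O = 1.70332.
ΣO = 2.93804; factor = 8/ΣO = 2.72290.
Al apfu = 0.61886 × 2.72290 = 1.685.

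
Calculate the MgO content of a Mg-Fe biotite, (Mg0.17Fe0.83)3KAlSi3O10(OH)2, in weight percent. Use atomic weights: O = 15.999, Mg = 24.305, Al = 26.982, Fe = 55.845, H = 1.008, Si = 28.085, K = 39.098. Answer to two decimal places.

Formula mass = 495.789 g/mol.
0.51 Mg → 0.5100 mol MgO per formula unit; M(MgO) = 40.304, so MgO mass = 20.555 g.
20.555/495.789 × 100 = 4.15 wt%.

4.15 wt%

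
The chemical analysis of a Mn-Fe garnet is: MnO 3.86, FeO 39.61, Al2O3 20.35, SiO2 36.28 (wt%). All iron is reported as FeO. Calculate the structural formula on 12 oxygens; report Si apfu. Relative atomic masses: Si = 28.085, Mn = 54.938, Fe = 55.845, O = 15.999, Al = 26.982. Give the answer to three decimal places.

3.004 Si apfu

MnO (M=70.937): mol = 0.05441; Mn = 0.05441, O = 0.05441.
FeO (M=71.844): mol = 0.55133; Fe = 0.55133, O = 0.55133.
Al2O3 (M=101.961): mol = 0.19959; Al = 0.39918, O = 0.59877.
SiO2 (M=60.083): mol = 0.60383; Si = 0.60383, O = 1.20766.
ΣO = 2.41217; factor = 12/ΣO = 4.97477.
Si apfu = 0.60383 × 4.97477 = 3.004.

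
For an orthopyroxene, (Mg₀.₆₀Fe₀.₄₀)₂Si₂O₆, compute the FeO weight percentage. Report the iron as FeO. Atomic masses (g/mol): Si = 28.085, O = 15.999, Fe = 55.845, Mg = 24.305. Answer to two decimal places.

Molar mass of (Mg₀.₆₀Fe₀.₄₀)₂Si₂O₆ = 1.20·24.305 + 0.80·55.845 + 2·28.085 + 6·15.999 = 226.006 g/mol.
Each formula unit contains 0.80 Fe, equivalent to 0.80/1 = 0.8000 mol FeO.
M(FeO) = 1×55.845 + 1×15.999 = 71.844 g/mol.
Mass of FeO per formula unit = 0.8000 × 71.844 = 57.475 g.
FeO wt% = 57.475 / 226.006 × 100 = 25.43%.

25.43 wt%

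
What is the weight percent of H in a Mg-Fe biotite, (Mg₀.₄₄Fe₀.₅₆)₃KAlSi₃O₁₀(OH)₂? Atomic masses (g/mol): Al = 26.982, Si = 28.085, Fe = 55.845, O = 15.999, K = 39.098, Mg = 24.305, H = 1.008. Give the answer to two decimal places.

0.43 weight percent

Molar mass of (Mg₀.₄₄Fe₀.₅₆)₃KAlSi₃O₁₀(OH)₂: 1.32·24.305 + 1.68·55.845 + 1·39.098 + 1·26.982 + 3·28.085 + 12·15.999 + 2·1.008 = 470.241 g/mol.
Mass of H per formula unit: 2 × 1.008 = 2.016 g.
Weight fraction H = 2.016 / 470.241 = 0.0043.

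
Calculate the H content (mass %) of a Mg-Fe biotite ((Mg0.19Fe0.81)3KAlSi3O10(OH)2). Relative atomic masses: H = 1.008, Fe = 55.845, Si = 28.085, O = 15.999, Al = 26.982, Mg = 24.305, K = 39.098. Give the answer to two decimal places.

Molar mass of (Mg0.19Fe0.81)3KAlSi3O10(OH)2: 0.57·24.305 + 2.43·55.845 + 1·39.098 + 1·26.982 + 3·28.085 + 12·15.999 + 2·1.008 = 493.896 g/mol.
Mass of H per formula unit: 2 × 1.008 = 2.016 g.
Weight fraction H = 2.016 / 493.896 = 0.0041.

0.41 mass %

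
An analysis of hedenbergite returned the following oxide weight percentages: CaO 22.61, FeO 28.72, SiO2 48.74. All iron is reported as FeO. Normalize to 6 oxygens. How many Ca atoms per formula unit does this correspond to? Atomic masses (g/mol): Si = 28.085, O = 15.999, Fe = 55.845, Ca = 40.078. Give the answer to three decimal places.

0.997 Ca apfu

CaO (M=56.077): mol = 0.40320; Ca = 0.40320, O = 0.40320.
FeO (M=71.844): mol = 0.39976; Fe = 0.39976, O = 0.39976.
SiO2 (M=60.083): mol = 0.81121; Si = 0.81121, O = 1.62242.
ΣO = 2.42538; factor = 6/ΣO = 2.47384.
Ca apfu = 0.40320 × 2.47384 = 0.997.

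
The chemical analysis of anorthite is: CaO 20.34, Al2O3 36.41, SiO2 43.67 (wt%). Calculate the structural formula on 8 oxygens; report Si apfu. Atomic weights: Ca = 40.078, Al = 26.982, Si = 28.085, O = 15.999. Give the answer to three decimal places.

2.014 Si apfu

20.34 wt% CaO ÷ 56.077 g/mol = 0.36272 mol, giving 0.36272 Ca and 0.36272 O.
36.41 wt% Al2O3 ÷ 101.961 g/mol = 0.35710 mol, giving 0.71420 Al and 1.07130 O.
43.67 wt% SiO2 ÷ 60.083 g/mol = 0.72683 mol, giving 0.72683 Si and 1.45366 O.
Oxygen sums to 2.88768; scaling by 8/2.88768 = 2.77039 puts the formula on 8 O.
Si: 0.72683 × 2.77039 = 2.014 atoms per formula unit.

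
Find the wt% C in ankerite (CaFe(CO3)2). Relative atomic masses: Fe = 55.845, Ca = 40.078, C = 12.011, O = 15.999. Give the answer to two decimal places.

Molar mass of CaFe(CO3)2: 1×40.078 + 1×55.845 + 2×12.011 + 6×15.999 = 215.939 g/mol.
Mass of C per formula unit: 2 × 12.011 = 24.022 g.
Weight fraction C = 24.022 / 215.939 = 0.1112.

11.12 mass %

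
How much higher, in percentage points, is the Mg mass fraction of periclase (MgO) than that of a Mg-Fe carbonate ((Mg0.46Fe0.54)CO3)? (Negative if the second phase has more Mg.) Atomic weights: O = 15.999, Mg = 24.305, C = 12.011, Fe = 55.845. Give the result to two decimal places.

49.27 percentage points

M(MgO) = 40.304 g/mol, so wt% Mg = 24.305/40.304 × 100 = 60.30%.
M((Mg0.46Fe0.54)CO3) = 101.345 g/mol, so wt% Mg = 11.180/101.345 × 100 = 11.03%.
60.30 − 11.03 = 49.27 pp.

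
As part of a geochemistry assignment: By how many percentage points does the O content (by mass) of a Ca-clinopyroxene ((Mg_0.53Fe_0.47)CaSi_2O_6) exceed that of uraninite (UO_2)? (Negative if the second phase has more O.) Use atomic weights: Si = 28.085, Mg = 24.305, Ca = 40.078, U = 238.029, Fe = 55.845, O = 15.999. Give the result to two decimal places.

29.64 percentage points

First mineral: 95.994 g O in 231.371 g formula = 41.49 wt% O.
Second mineral: 31.998 g O in 270.027 g formula = 11.85 wt% O.
41.49% − 11.85% gives a difference of 29.64 percentage points.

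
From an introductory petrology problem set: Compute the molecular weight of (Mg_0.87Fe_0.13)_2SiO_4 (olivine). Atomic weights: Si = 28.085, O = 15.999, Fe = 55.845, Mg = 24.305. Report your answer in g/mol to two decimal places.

148.89 g/mol

Mg: 1.74 × 24.305 = 42.2907
Fe: 0.26 × 55.845 = 14.5197
Si: 1 × 28.085 = 28.0850
O: 4 × 15.999 = 63.9960
Summing the contributions gives the formula mass.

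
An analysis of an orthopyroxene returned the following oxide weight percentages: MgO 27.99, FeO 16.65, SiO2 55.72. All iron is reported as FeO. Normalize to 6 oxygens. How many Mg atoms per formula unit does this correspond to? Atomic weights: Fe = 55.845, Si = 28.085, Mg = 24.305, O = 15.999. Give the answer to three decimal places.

MgO: 27.99/40.304 = 0.69447 mol → 0.69447 mol Mg, 0.69447 mol O.
FeO: 16.65/71.844 = 0.23175 mol → 0.23175 mol Fe, 0.23175 mol O.
SiO2: 55.72/60.083 = 0.92738 mol → 0.92738 mol Si, 1.85476 mol O.
Total oxygen = 2.78098 mol. Normalization factor = 6/2.78098 = 2.15751.
Mg per 6 O = 0.69447 × 2.15751 = 1.498.

1.498 Mg apfu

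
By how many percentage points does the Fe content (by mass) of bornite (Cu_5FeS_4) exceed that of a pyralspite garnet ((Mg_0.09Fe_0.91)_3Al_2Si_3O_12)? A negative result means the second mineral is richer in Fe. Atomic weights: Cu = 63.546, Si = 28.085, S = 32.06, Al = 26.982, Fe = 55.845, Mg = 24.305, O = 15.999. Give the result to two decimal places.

First mineral: 55.845 g Fe in 501.815 g formula = 11.13 wt% Fe.
Second mineral: 152.457 g Fe in 489.226 g formula = 31.16 wt% Fe.
11.13% − 31.16% gives a difference of -20.03 percentage points.

-20.03 percentage points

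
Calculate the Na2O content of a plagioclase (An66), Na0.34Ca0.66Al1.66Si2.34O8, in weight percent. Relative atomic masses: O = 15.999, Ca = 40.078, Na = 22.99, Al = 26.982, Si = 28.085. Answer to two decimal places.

Formula mass = 272.769 g/mol.
0.34 Na → 0.1700 mol Na2O per formula unit; M(Na2O) = 61.979, so Na2O mass = 10.536 g.
10.536/272.769 × 100 = 3.86 wt%.

3.86 wt%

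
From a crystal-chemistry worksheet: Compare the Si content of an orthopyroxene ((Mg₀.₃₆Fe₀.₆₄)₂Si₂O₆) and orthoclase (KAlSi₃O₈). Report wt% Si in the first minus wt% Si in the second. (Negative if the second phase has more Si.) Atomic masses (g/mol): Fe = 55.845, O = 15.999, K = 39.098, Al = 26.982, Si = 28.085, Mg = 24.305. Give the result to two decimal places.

-6.98 percentage points

Si in (Mg₀.₃₆Fe₀.₆₄)₂Si₂O₆: molar mass 241.145 g/mol; 2×28.085 = 56.170 g → 23.29 wt%.
Si in KAlSi₃O₈: molar mass 278.327 g/mol; 3×28.085 = 84.255 g → 30.27 wt%.
Difference = 23.29 − 30.27 = -6.98 percentage points.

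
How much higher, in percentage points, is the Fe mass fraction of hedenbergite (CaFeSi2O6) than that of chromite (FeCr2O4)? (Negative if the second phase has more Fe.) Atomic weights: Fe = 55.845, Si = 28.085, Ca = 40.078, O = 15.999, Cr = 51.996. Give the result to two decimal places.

First mineral: 55.845 g Fe in 248.087 g formula = 22.51 wt% Fe.
Second mineral: 55.845 g Fe in 223.833 g formula = 24.95 wt% Fe.
22.51% − 24.95% gives a difference of -2.44 percentage points.

-2.44 percentage points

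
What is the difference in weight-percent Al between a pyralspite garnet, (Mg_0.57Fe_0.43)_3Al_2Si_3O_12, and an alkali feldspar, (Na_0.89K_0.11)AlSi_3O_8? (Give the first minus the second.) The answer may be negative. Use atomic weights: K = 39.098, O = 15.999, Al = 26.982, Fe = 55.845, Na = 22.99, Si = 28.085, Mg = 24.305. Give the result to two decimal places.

Al in (Mg_0.57Fe_0.43)_3Al_2Si_3O_12: molar mass 443.809 g/mol; 2×26.982 = 53.964 g → 12.16 wt%.
Al in (Na_0.89K_0.11)AlSi_3O_8: molar mass 263.991 g/mol; 1×26.982 = 26.982 g → 10.22 wt%.
Difference = 12.16 − 10.22 = 1.94 percentage points.

1.94 percentage points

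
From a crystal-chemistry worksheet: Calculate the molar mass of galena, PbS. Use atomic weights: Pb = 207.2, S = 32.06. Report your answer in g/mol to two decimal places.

The formula mass is the sum 1·207.2 + 1·32.06.

239.26 g/mol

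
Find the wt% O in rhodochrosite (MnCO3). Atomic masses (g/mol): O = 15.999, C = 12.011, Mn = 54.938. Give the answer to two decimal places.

Molar mass of MnCO3: 1·54.938 + 1·12.011 + 3·15.999 = 114.946 g/mol.
Mass of O per formula unit: 3 × 15.999 = 47.997 g.
Weight fraction O = 47.997 / 114.946 = 0.4176.

41.76 weight percent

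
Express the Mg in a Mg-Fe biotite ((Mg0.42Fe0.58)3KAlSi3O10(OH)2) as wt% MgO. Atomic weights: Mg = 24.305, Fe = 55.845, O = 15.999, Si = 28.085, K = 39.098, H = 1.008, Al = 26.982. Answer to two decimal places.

Molar mass of (Mg0.42Fe0.58)3KAlSi3O10(OH)2 = 1.26×24.305 + 1.74×55.845 + 1×39.098 + 1×26.982 + 3×28.085 + 12×15.999 + 2×1.008 = 472.134 g/mol.
Each formula unit contains 1.26 Mg, equivalent to 1.26/1 = 1.2600 mol MgO.
M(MgO) = 1×24.305 + 1×15.999 = 40.304 g/mol.
Mass of MgO per formula unit = 1.2600 × 40.304 = 50.783 g.
MgO wt% = 50.783 / 472.134 × 100 = 10.76%.

10.76 wt%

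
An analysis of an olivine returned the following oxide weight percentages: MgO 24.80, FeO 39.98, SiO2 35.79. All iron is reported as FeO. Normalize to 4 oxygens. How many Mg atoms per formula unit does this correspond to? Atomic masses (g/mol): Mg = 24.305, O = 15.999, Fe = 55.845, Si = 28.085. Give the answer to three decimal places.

1.042 Mg apfu

24.80 wt% MgO ÷ 40.304 g/mol = 0.61532 mol, giving 0.61532 Mg and 0.61532 O.
39.98 wt% FeO ÷ 71.844 g/mol = 0.55648 mol, giving 0.55648 Fe and 0.55648 O.
35.79 wt% SiO2 ÷ 60.083 g/mol = 0.59568 mol, giving 0.59568 Si and 1.19136 O.
Oxygen sums to 2.36316; scaling by 4/2.36316 = 1.69265 puts the formula on 4 O.
Mg: 0.61532 × 1.69265 = 1.042 atoms per formula unit.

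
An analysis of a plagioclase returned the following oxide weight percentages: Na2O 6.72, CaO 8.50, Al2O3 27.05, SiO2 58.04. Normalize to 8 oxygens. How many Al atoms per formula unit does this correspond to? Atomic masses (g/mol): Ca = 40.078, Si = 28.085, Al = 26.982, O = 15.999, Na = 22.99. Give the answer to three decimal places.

Na2O (M=61.979): mol = 0.10842; Na = 0.21684, O = 0.10842.
CaO (M=56.077): mol = 0.15158; Ca = 0.15158, O = 0.15158.
Al2O3 (M=101.961): mol = 0.26530; Al = 0.53060, O = 0.79590.
SiO2 (M=60.083): mol = 0.96600; Si = 0.96600, O = 1.93200.
ΣO = 2.98790; factor = 8/ΣO = 2.67747.
Al apfu = 0.53060 × 2.67747 = 1.421.

1.421 Al apfu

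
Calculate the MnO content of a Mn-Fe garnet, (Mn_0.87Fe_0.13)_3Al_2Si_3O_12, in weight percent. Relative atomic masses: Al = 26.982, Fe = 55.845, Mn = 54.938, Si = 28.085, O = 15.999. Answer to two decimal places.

Formula mass = 495.375 g/mol.
2.61 Mn → 2.6100 mol MnO per formula unit; M(MnO) = 70.937, so MnO mass = 185.146 g.
185.146/495.375 × 100 = 37.37 wt%.

37.37 wt%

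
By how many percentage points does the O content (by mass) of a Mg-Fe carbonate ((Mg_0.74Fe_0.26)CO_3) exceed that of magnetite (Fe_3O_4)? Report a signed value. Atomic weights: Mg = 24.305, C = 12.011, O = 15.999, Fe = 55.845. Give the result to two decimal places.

24.24 percentage points

First mineral: 47.997 g O in 92.513 g formula = 51.88 wt% O.
Second mineral: 63.996 g O in 231.531 g formula = 27.64 wt% O.
51.88% − 27.64% gives a difference of 24.24 percentage points.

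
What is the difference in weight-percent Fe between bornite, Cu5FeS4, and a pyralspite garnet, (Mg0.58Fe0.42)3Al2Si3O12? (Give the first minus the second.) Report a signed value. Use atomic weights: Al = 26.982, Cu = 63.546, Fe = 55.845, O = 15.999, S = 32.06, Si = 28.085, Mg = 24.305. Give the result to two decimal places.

Fe in Cu5FeS4: molar mass 501.815 g/mol; 1×55.845 = 55.845 g → 11.13 wt%.
Fe in (Mg0.58Fe0.42)3Al2Si3O12: molar mass 442.862 g/mol; 1.26×55.845 = 70.365 g → 15.89 wt%.
Difference = 11.13 − 15.89 = -4.76 percentage points.

-4.76 percentage points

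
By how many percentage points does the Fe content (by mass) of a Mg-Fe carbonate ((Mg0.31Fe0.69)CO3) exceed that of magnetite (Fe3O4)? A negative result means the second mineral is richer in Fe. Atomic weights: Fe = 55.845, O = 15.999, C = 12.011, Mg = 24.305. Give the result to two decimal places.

Fe in (Mg0.31Fe0.69)CO3: molar mass 106.076 g/mol; 0.69×55.845 = 38.533 g → 36.33 wt%.
Fe in Fe3O4: molar mass 231.531 g/mol; 3×55.845 = 167.535 g → 72.36 wt%.
Difference = 36.33 − 72.36 = -36.03 percentage points.

-36.03 percentage points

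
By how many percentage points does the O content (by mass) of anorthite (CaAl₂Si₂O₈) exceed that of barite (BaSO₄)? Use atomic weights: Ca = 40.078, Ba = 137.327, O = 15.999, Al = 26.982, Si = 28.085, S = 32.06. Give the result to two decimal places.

18.59 percentage points

First mineral: 127.992 g O in 278.204 g formula = 46.01 wt% O.
Second mineral: 63.996 g O in 233.383 g formula = 27.42 wt% O.
46.01% − 27.42% gives a difference of 18.59 percentage points.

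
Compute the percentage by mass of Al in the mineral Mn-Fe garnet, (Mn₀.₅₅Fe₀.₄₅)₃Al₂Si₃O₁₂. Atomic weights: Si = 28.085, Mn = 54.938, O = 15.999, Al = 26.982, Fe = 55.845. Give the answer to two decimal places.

10.87 weight percent

M((Mn₀.₅₅Fe₀.₄₅)₃Al₂Si₃O₁₂) = 496.245 g/mol.
Al contributes 2 × 26.982 = 53.964 g per mole.
53.964/496.245 = 0.1087 → 10.87%.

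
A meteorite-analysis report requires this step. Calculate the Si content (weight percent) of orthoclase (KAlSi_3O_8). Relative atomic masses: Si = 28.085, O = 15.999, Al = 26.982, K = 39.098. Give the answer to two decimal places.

M(KAlSi_3O_8) = 278.327 g/mol.
Si contributes 3 × 28.085 = 84.255 g per mole.
84.255/278.327 = 0.3027 → 30.27%.

30.27 weight percent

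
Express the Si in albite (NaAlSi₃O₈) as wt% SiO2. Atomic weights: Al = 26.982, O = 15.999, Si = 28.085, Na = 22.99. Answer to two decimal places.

M(NaAlSi₃O₈) = 262.219 g/mol; M(SiO2) = 60.083 g/mol.
Moles SiO2 per formula unit = 3 Si ÷ 1 = 3.0000.
SiO2 fraction = (3.0000 × 60.083) / 262.219 = 180.249/262.219 = 0.6874.

68.74 wt%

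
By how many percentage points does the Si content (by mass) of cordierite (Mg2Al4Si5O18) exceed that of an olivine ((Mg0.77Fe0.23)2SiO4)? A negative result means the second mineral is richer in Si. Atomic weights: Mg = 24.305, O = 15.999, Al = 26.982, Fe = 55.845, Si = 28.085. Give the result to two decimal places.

M(Mg2Al4Si5O18) = 584.945 g/mol, so wt% Si = 140.425/584.945 × 100 = 24.01%.
M((Mg0.77Fe0.23)2SiO4) = 155.199 g/mol, so wt% Si = 28.085/155.199 × 100 = 18.10%.
24.01 − 18.10 = 5.91 pp.

5.91 percentage points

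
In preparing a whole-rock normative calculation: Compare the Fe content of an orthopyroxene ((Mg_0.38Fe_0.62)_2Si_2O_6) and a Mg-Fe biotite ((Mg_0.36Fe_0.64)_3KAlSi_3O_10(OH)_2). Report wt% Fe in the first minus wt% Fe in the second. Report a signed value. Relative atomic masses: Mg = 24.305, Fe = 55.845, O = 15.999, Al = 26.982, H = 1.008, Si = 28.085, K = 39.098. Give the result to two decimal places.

M((Mg_0.38Fe_0.62)_2Si_2O_6) = 239.884 g/mol, so wt% Fe = 69.248/239.884 × 100 = 28.87%.
M((Mg_0.36Fe_0.64)_3KAlSi_3O_10(OH)_2) = 477.811 g/mol, so wt% Fe = 107.222/477.811 × 100 = 22.44%.
28.87 − 22.44 = 6.43 pp.

6.43 percentage points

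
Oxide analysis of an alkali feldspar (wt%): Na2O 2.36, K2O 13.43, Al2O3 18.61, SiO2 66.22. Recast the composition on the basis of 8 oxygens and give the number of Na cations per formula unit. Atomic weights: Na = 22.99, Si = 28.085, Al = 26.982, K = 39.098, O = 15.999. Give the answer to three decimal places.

Na2O: 2.36/61.979 = 0.03808 mol → 0.07616 mol Na, 0.03808 mol O.
K2O: 13.43/94.195 = 0.14258 mol → 0.28516 mol K, 0.14258 mol O.
Al2O3: 18.61/101.961 = 0.18252 mol → 0.36504 mol Al, 0.54756 mol O.
SiO2: 66.22/60.083 = 1.10214 mol → 1.10214 mol Si, 2.20428 mol O.
Total oxygen = 2.93250 mol. Normalization factor = 8/2.93250 = 2.72805.
Na per 8 O = 0.07616 × 2.72805 = 0.208.

0.208 Na apfu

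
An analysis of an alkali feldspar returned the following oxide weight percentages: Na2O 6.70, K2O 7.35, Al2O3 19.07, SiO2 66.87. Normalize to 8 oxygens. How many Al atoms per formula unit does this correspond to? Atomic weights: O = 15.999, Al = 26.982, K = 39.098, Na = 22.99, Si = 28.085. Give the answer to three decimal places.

1.007 Al apfu

6.70 wt% Na2O ÷ 61.979 g/mol = 0.10810 mol, giving 0.21620 Na and 0.10810 O.
7.35 wt% K2O ÷ 94.195 g/mol = 0.07803 mol, giving 0.15606 K and 0.07803 O.
19.07 wt% Al2O3 ÷ 101.961 g/mol = 0.18703 mol, giving 0.37406 Al and 0.56109 O.
66.87 wt% SiO2 ÷ 60.083 g/mol = 1.11296 mol, giving 1.11296 Si and 2.22592 O.
Oxygen sums to 2.97314; scaling by 8/2.97314 = 2.69076 puts the formula on 8 O.
Al: 0.37406 × 2.69076 = 1.007 atoms per formula unit.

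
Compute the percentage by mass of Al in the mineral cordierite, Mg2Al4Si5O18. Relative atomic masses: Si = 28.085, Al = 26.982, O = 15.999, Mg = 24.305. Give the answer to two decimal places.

M(Mg2Al4Si5O18) = 584.945 g/mol.
Al contributes 4 × 26.982 = 107.928 g per mole.
107.928/584.945 = 0.1845 → 18.45%.

18.45 weight percent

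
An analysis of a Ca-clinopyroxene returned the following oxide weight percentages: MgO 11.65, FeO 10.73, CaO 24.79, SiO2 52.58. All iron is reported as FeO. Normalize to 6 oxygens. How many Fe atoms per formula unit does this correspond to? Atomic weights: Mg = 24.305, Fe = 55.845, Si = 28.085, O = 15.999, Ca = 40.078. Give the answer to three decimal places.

MgO: 11.65/40.304 = 0.28905 mol → 0.28905 mol Mg, 0.28905 mol O.
FeO: 10.73/71.844 = 0.14935 mol → 0.14935 mol Fe, 0.14935 mol O.
CaO: 24.79/56.077 = 0.44207 mol → 0.44207 mol Ca, 0.44207 mol O.
SiO2: 52.58/60.083 = 0.87512 mol → 0.87512 mol Si, 1.75024 mol O.
Total oxygen = 2.63071 mol. Normalization factor = 6/2.63071 = 2.28075.
Fe per 6 O = 0.14935 × 2.28075 = 0.341.

0.341 Fe apfu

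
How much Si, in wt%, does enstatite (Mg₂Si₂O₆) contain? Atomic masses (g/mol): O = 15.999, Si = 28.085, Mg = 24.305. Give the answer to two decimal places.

Formula mass = 2·24.305 + 2·28.085 + 6·15.999 = 200.774 g/mol, of which 56.170 g is Si.
So Si makes up 56.170/200.774 = 0.2798 of the mass, i.e. 27.98%.

27.98 wt%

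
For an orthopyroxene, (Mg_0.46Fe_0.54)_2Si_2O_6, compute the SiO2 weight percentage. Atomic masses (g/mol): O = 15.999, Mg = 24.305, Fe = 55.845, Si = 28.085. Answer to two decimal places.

51.17 wt%

Formula mass = 234.837 g/mol.
2 Si → 2.0000 mol SiO2 per formula unit; M(SiO2) = 60.083, so SiO2 mass = 120.166 g.
120.166/234.837 × 100 = 51.17 wt%.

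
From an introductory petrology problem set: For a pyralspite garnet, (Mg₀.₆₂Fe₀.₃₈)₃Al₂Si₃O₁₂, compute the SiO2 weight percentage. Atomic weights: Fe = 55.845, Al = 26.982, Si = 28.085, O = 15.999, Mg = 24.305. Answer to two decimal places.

M((Mg₀.₆₂Fe₀.₃₈)₃Al₂Si₃O₁₂) = 439.078 g/mol; M(SiO2) = 60.083 g/mol.
Moles SiO2 per formula unit = 3 Si ÷ 1 = 3.0000.
SiO2 fraction = (3.0000 × 60.083) / 439.078 = 180.249/439.078 = 0.4105.

41.05 wt%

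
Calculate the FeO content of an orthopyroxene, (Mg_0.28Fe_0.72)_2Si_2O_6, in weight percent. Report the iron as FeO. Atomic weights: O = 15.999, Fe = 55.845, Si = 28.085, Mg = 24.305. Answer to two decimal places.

M((Mg_0.28Fe_0.72)_2Si_2O_6) = 246.192 g/mol; M(FeO) = 71.844 g/mol.
Moles FeO per formula unit = 1.44 Fe ÷ 1 = 1.4400.
FeO fraction = (1.4400 × 71.844) / 246.192 = 103.455/246.192 = 0.4202.

42.02 wt%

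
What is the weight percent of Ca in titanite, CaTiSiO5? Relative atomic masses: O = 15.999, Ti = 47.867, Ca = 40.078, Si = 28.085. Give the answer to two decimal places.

M(CaTiSiO5) = 196.025 g/mol.
Ca contributes 1 × 40.078 = 40.078 g per mole.
40.078/196.025 = 0.2045 → 20.45%.

20.45 weight percent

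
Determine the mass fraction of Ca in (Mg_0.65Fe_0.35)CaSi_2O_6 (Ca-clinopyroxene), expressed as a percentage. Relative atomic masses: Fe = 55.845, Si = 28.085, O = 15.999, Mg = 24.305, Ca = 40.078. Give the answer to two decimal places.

M((Mg_0.65Fe_0.35)CaSi_2O_6) = 227.586 g/mol.
Ca contributes 1 × 40.078 = 40.078 g per mole.
40.078/227.586 = 0.1761 → 17.61%.

17.61 mass %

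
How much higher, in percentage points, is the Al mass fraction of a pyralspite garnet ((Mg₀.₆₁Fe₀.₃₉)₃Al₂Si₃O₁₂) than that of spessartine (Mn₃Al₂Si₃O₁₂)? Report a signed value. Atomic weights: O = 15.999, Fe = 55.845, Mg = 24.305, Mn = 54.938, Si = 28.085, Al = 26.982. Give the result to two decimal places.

1.36 percentage points

First mineral: 53.964 g Al in 440.024 g formula = 12.26 wt% Al.
Second mineral: 53.964 g Al in 495.021 g formula = 10.90 wt% Al.
12.26% − 10.90% gives a difference of 1.36 percentage points.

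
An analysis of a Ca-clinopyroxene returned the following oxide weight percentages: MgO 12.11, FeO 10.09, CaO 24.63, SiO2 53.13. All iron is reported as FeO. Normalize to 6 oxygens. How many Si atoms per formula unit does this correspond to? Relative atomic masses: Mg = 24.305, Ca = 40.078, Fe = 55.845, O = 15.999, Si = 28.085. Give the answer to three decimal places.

2.003 Si apfu

MgO: 12.11/40.304 = 0.30047 mol → 0.30047 mol Mg, 0.30047 mol O.
FeO: 10.09/71.844 = 0.14044 mol → 0.14044 mol Fe, 0.14044 mol O.
CaO: 24.63/56.077 = 0.43922 mol → 0.43922 mol Ca, 0.43922 mol O.
SiO2: 53.13/60.083 = 0.88428 mol → 0.88428 mol Si, 1.76856 mol O.
Total oxygen = 2.64869 mol. Normalization factor = 6/2.64869 = 2.26527.
Si per 6 O = 0.88428 × 2.26527 = 2.003.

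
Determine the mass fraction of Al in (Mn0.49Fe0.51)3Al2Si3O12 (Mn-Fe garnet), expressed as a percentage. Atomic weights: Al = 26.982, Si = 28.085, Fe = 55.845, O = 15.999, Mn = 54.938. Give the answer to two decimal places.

10.87 wt%

M((Mn0.49Fe0.51)3Al2Si3O12) = 496.409 g/mol.
Al contributes 2 × 26.982 = 53.964 g per mole.
53.964/496.409 = 0.1087 → 10.87%.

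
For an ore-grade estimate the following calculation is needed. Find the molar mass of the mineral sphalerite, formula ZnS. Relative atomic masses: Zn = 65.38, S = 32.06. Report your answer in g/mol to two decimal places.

Zn: 1 × 65.38 = 65.3800
S: 1 × 32.06 = 32.0600
Summing the contributions gives the formula mass.

97.44 g/mol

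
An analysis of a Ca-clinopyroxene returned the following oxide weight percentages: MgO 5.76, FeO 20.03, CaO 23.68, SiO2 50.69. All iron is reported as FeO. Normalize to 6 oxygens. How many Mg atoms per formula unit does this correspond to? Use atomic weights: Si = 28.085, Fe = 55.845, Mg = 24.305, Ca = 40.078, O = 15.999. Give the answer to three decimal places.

5.76 wt% MgO ÷ 40.304 g/mol = 0.14291 mol, giving 0.14291 Mg and 0.14291 O.
20.03 wt% FeO ÷ 71.844 g/mol = 0.27880 mol, giving 0.27880 Fe and 0.27880 O.
23.68 wt% CaO ÷ 56.077 g/mol = 0.42228 mol, giving 0.42228 Ca and 0.42228 O.
50.69 wt% SiO2 ÷ 60.083 g/mol = 0.84367 mol, giving 0.84367 Si and 1.68734 O.
Oxygen sums to 2.53133; scaling by 6/2.53133 = 2.37030 puts the formula on 6 O.
Mg: 0.14291 × 2.37030 = 0.339 atoms per formula unit.

0.339 Mg apfu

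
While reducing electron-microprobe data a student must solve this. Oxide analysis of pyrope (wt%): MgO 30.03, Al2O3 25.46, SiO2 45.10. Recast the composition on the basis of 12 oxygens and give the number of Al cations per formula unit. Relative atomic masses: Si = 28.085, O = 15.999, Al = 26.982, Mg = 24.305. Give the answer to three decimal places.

2.001 Al apfu

MgO (M=40.304): mol = 0.74509; Mg = 0.74509, O = 0.74509.
Al2O3 (M=101.961): mol = 0.24970; Al = 0.49940, O = 0.74910.
SiO2 (M=60.083): mol = 0.75063; Si = 0.75063, O = 1.50126.
ΣO = 2.99545; factor = 12/ΣO = 4.00608.
Al apfu = 0.49940 × 4.00608 = 2.001.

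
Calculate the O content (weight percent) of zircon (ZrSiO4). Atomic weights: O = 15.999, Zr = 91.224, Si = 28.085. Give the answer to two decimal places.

34.91 weight percent

Molar mass of ZrSiO4: 1·91.224 + 1·28.085 + 4·15.999 = 183.305 g/mol.
Mass of O per formula unit: 4 × 15.999 = 63.996 g.
Weight fraction O = 63.996 / 183.305 = 0.3491.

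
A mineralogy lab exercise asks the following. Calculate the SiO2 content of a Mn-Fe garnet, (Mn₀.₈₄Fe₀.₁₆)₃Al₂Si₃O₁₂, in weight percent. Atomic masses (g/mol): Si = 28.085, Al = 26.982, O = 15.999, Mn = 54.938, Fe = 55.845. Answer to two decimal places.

Molar mass of (Mn₀.₈₄Fe₀.₁₆)₃Al₂Si₃O₁₂ = 2.52*54.938 + 0.48*55.845 + 2*26.982 + 3*28.085 + 12*15.999 = 495.456 g/mol.
Each formula unit contains 3 Si, equivalent to 3/1 = 3.0000 mol SiO2.
M(SiO2) = 1×28.085 + 2×15.999 = 60.083 g/mol.
Mass of SiO2 per formula unit = 3.0000 × 60.083 = 180.249 g.
SiO2 wt% = 180.249 / 495.456 × 100 = 36.38%.

36.38 wt%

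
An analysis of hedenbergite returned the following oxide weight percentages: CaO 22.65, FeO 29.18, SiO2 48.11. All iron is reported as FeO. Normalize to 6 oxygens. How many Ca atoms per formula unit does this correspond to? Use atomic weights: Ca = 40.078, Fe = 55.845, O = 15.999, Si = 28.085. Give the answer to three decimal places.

1.005 Ca apfu

CaO: 22.65/56.077 = 0.40391 mol → 0.40391 mol Ca, 0.40391 mol O.
FeO: 29.18/71.844 = 0.40616 mol → 0.40616 mol Fe, 0.40616 mol O.
SiO2: 48.11/60.083 = 0.80073 mol → 0.80073 mol Si, 1.60146 mol O.
Total oxygen = 2.41153 mol. Normalization factor = 6/2.41153 = 2.48805.
Ca per 6 O = 0.40391 × 2.48805 = 1.005.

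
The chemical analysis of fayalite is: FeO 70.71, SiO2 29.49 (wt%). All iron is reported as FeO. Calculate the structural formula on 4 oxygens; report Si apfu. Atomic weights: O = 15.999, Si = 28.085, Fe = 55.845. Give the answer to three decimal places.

FeO: 70.71/71.844 = 0.98422 mol → 0.98422 mol Fe, 0.98422 mol O.
SiO2: 29.49/60.083 = 0.49082 mol → 0.49082 mol Si, 0.98164 mol O.
Total oxygen = 1.96586 mol. Normalization factor = 4/1.96586 = 2.03473.
Si per 4 O = 0.49082 × 2.03473 = 0.999.

0.999 Si apfu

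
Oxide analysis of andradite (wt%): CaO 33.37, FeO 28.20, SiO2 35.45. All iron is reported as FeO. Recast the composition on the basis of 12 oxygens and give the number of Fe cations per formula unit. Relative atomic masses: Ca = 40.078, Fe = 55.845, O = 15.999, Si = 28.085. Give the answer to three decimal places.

33.37 wt% CaO ÷ 56.077 g/mol = 0.59507 mol, giving 0.59507 Ca and 0.59507 O.
28.20 wt% FeO ÷ 71.844 g/mol = 0.39252 mol, giving 0.39252 Fe and 0.39252 O.
35.45 wt% SiO2 ÷ 60.083 g/mol = 0.59002 mol, giving 0.59002 Si and 1.18004 O.
Oxygen sums to 2.16763; scaling by 12/2.16763 = 5.53600 puts the formula on 12 O.
Fe: 0.39252 × 5.53600 = 2.173 atoms per formula unit.

2.173 Fe apfu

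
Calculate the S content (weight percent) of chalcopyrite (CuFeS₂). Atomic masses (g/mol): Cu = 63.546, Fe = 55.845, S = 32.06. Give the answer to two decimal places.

M(CuFeS₂) = 183.511 g/mol.
S contributes 2 × 32.06 = 64.120 g per mole.
64.120/183.511 = 0.3494 → 34.94%.

34.94 weight percent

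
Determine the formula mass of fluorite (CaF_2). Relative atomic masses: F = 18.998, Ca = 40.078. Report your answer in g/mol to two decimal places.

78.07 g/mol

The formula mass is the sum 1×40.078 + 2×18.998.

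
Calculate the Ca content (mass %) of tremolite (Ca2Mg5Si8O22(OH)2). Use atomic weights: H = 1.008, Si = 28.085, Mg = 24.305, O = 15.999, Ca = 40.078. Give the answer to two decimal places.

9.87 mass %

Molar mass of Ca2Mg5Si8O22(OH)2: 2·40.078 + 5·24.305 + 8·28.085 + 24·15.999 + 2·1.008 = 812.353 g/mol.
Mass of Ca per formula unit: 2 × 40.078 = 80.156 g.
Weight fraction Ca = 80.156 / 812.353 = 0.0987.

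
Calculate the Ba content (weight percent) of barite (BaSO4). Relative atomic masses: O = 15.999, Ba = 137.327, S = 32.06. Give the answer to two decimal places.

Formula mass = 1·137.327 + 1·32.06 + 4·15.999 = 233.383 g/mol, of which 137.327 g is Ba.
So Ba makes up 137.327/233.383 = 0.5884 of the mass, i.e. 58.84%.

58.84 weight percent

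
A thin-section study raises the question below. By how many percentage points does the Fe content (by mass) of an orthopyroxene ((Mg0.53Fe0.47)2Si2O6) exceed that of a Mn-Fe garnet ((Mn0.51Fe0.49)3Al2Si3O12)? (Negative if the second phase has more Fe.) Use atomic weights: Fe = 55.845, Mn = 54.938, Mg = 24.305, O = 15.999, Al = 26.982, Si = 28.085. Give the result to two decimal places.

6.24 percentage points

First mineral: 52.494 g Fe in 230.422 g formula = 22.78 wt% Fe.
Second mineral: 82.092 g Fe in 496.354 g formula = 16.54 wt% Fe.
22.78% − 16.54% gives a difference of 6.24 percentage points.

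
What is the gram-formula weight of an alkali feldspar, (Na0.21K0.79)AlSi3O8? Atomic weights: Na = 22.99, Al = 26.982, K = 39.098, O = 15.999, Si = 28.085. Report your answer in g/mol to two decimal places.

M = 0.21×22.99 + 0.79×39.098 + 1×26.982 + 3×28.085 + 8×15.999

274.94 g/mol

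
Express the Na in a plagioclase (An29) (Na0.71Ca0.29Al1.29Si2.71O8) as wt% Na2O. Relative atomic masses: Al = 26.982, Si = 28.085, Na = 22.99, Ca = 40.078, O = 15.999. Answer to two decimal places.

Formula mass = 266.855 g/mol.
0.71 Na → 0.3550 mol Na2O per formula unit; M(Na2O) = 61.979, so Na2O mass = 22.003 g.
22.003/266.855 × 100 = 8.25 wt%.

8.25 wt%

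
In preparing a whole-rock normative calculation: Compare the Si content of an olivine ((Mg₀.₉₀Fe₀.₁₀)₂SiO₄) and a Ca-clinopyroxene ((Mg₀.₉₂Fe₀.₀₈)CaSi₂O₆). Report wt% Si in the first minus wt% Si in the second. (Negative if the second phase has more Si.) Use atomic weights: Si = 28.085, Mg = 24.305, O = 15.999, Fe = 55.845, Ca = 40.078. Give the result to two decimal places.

First mineral: 28.085 g Si in 146.999 g formula = 19.11 wt% Si.
Second mineral: 56.170 g Si in 219.070 g formula = 25.64 wt% Si.
19.11% − 25.64% gives a difference of -6.53 percentage points.

-6.53 percentage points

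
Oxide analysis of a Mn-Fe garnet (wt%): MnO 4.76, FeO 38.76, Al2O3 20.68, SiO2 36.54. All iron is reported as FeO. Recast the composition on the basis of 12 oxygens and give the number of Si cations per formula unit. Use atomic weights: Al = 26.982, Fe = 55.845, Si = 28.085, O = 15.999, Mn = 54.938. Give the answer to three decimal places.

4.76 wt% MnO ÷ 70.937 g/mol = 0.06710 mol, giving 0.06710 Mn and 0.06710 O.
38.76 wt% FeO ÷ 71.844 g/mol = 0.53950 mol, giving 0.53950 Fe and 0.53950 O.
20.68 wt% Al2O3 ÷ 101.961 g/mol = 0.20282 mol, giving 0.40564 Al and 0.60846 O.
36.54 wt% SiO2 ÷ 60.083 g/mol = 0.60816 mol, giving 0.60816 Si and 1.21632 O.
Oxygen sums to 2.43138; scaling by 12/2.43138 = 4.93547 puts the formula on 12 O.
Si: 0.60816 × 4.93547 = 3.002 atoms per formula unit.

3.002 Si apfu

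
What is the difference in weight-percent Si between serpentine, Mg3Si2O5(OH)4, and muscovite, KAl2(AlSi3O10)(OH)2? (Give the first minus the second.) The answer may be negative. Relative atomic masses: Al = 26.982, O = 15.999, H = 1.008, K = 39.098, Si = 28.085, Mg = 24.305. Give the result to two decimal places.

-0.88 percentage points

First mineral: 56.170 g Si in 277.108 g formula = 20.27 wt% Si.
Second mineral: 84.255 g Si in 398.303 g formula = 21.15 wt% Si.
20.27% − 21.15% gives a difference of -0.88 percentage points.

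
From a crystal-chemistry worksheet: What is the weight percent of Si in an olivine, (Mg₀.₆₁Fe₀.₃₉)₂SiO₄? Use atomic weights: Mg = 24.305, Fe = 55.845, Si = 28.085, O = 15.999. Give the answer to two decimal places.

M((Mg₀.₆₁Fe₀.₃₉)₂SiO₄) = 165.292 g/mol.
Si contributes 1 × 28.085 = 28.085 g per mole.
28.085/165.292 = 0.1699 → 16.99%.

16.99 mass %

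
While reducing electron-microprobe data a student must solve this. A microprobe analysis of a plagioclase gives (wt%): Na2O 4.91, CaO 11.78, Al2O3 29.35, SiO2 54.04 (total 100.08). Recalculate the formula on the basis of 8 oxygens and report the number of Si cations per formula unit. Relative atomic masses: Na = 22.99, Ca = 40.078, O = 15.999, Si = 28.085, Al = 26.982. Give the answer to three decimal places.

2.438 Si apfu

4.91 wt% Na2O ÷ 61.979 g/mol = 0.07922 mol, giving 0.15844 Na and 0.07922 O.
11.78 wt% CaO ÷ 56.077 g/mol = 0.21007 mol, giving 0.21007 Ca and 0.21007 O.
29.35 wt% Al2O3 ÷ 101.961 g/mol = 0.28786 mol, giving 0.57572 Al and 0.86358 O.
54.04 wt% SiO2 ÷ 60.083 g/mol = 0.89942 mol, giving 0.89942 Si and 1.79884 O.
Oxygen sums to 2.95171; scaling by 8/2.95171 = 2.71029 puts the formula on 8 O.
Si: 0.89942 × 2.71029 = 2.438 atoms per formula unit.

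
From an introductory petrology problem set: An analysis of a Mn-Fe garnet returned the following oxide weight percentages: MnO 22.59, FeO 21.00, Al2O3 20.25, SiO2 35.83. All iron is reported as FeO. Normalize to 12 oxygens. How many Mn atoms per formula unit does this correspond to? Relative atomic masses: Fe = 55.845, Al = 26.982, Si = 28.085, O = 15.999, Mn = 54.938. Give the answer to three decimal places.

22.59 wt% MnO ÷ 70.937 g/mol = 0.31845 mol, giving 0.31845 Mn and 0.31845 O.
21.00 wt% FeO ÷ 71.844 g/mol = 0.29230 mol, giving 0.29230 Fe and 0.29230 O.
20.25 wt% Al2O3 ÷ 101.961 g/mol = 0.19861 mol, giving 0.39722 Al and 0.59583 O.
35.83 wt% SiO2 ÷ 60.083 g/mol = 0.59634 mol, giving 0.59634 Si and 1.19268 O.
Oxygen sums to 2.39926; scaling by 12/2.39926 = 5.00154 puts the formula on 12 O.
Mn: 0.31845 × 5.00154 = 1.593 atoms per formula unit.

1.593 Mn apfu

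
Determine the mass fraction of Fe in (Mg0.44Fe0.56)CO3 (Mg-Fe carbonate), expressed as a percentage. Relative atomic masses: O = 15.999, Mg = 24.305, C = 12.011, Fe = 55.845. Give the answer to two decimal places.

Molar mass of (Mg0.44Fe0.56)CO3: 0.44·24.305 + 0.56·55.845 + 1·12.011 + 3·15.999 = 101.975 g/mol.
Mass of Fe per formula unit: 0.56 × 55.845 = 31.273 g.
Weight fraction Fe = 31.273 / 101.975 = 0.3067.

30.67 wt%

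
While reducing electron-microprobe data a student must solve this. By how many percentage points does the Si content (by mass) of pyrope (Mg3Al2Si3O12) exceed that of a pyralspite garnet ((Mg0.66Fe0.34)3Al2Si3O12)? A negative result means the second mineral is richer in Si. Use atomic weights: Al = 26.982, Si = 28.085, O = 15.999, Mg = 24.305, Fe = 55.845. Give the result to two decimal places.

Si in Mg3Al2Si3O12: molar mass 403.122 g/mol; 3×28.085 = 84.255 g → 20.90 wt%.
Si in (Mg0.66Fe0.34)3Al2Si3O12: molar mass 435.293 g/mol; 3×28.085 = 84.255 g → 19.36 wt%.
Difference = 20.90 − 19.36 = 1.54 percentage points.

1.54 percentage points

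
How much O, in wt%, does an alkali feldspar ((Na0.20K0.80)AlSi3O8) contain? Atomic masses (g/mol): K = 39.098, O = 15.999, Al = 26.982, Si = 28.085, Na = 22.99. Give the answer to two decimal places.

Molar mass of (Na0.20K0.80)AlSi3O8: 0.20·22.99 + 0.80·39.098 + 1·26.982 + 3·28.085 + 8·15.999 = 275.105 g/mol.
Mass of O per formula unit: 8 × 15.999 = 127.992 g.
Weight fraction O = 127.992 / 275.105 = 0.4652.

46.52 wt%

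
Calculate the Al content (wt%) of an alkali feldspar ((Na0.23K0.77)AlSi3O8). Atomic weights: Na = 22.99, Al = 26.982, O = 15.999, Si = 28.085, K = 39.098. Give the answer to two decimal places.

9.83 wt%

M((Na0.23K0.77)AlSi3O8) = 274.622 g/mol.
Al contributes 1 × 26.982 = 26.982 g per mole.
26.982/274.622 = 0.0983 → 9.83%.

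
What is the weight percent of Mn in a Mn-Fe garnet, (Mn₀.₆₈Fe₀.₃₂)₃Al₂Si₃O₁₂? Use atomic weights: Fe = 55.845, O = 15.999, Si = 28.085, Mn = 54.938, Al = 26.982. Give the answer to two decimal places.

Molar mass of (Mn₀.₆₈Fe₀.₃₂)₃Al₂Si₃O₁₂: 2.04×54.938 + 0.96×55.845 + 2×26.982 + 3×28.085 + 12×15.999 = 495.892 g/mol.
Mass of Mn per formula unit: 2.04 × 54.938 = 112.074 g.
Weight fraction Mn = 112.074 / 495.892 = 0.2260.

22.60 weight percent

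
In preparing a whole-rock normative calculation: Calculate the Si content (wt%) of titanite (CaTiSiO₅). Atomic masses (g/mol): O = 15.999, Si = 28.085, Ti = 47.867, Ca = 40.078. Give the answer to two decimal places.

14.33 wt%

M(CaTiSiO₅) = 196.025 g/mol.
Si contributes 1 × 28.085 = 28.085 g per mole.
28.085/196.025 = 0.1433 → 14.33%.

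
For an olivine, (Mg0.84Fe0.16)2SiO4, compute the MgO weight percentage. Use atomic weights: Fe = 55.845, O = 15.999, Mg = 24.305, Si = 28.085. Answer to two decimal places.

M((Mg0.84Fe0.16)2SiO4) = 150.784 g/mol; M(MgO) = 40.304 g/mol.
Moles MgO per formula unit = 1.68 Mg ÷ 1 = 1.6800.
MgO fraction = (1.6800 × 40.304) / 150.784 = 67.711/150.784 = 0.4491.

44.91 wt%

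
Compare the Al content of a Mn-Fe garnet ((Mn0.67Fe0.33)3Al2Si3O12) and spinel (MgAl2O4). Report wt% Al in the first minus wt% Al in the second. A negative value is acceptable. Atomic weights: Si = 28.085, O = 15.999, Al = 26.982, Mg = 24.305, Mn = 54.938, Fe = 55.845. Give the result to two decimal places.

First mineral: 53.964 g Al in 495.919 g formula = 10.88 wt% Al.
Second mineral: 53.964 g Al in 142.265 g formula = 37.93 wt% Al.
10.88% − 37.93% gives a difference of -27.05 percentage points.

-27.05 percentage points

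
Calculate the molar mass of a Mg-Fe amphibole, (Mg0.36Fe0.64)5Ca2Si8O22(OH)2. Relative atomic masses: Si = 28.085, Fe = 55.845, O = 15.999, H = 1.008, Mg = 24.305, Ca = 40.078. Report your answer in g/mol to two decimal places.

913.28 g/mol

M = 1.80·24.305 + 3.20·55.845 + 2·40.078 + 8·28.085 + 24·15.999 + 2·1.008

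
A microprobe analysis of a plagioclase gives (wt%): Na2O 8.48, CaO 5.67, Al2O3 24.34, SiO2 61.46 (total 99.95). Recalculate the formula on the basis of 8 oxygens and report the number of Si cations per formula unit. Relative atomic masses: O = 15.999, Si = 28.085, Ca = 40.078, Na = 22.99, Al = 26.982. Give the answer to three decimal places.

Na2O: 8.48/61.979 = 0.13682 mol → 0.27364 mol Na, 0.13682 mol O.
CaO: 5.67/56.077 = 0.10111 mol → 0.10111 mol Ca, 0.10111 mol O.
Al2O3: 24.34/101.961 = 0.23872 mol → 0.47744 mol Al, 0.71616 mol O.
SiO2: 61.46/60.083 = 1.02292 mol → 1.02292 mol Si, 2.04584 mol O.
Total oxygen = 2.99993 mol. Normalization factor = 8/2.99993 = 2.66673.
Si per 8 O = 1.02292 × 2.66673 = 2.728.

2.728 Si apfu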